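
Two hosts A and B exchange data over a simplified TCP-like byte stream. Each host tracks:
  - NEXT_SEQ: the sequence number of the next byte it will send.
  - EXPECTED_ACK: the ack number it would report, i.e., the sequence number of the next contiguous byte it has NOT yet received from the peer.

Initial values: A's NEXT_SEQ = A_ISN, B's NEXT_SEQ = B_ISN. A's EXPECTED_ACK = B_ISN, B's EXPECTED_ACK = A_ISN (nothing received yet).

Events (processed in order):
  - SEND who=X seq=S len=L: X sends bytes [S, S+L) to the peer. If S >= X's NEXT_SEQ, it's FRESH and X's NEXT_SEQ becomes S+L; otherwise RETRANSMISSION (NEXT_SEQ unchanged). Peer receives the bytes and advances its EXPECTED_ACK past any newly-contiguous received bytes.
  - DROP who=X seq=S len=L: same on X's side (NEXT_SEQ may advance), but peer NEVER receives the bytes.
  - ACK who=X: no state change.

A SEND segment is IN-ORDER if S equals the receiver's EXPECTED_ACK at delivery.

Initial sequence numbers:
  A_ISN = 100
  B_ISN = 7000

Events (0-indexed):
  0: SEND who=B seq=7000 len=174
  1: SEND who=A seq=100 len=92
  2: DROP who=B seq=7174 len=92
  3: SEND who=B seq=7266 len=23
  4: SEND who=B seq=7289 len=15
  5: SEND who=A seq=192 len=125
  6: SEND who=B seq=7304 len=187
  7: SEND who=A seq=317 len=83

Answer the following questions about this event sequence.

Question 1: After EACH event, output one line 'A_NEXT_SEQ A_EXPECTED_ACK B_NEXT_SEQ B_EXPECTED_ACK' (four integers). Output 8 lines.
100 7174 7174 100
192 7174 7174 192
192 7174 7266 192
192 7174 7289 192
192 7174 7304 192
317 7174 7304 317
317 7174 7491 317
400 7174 7491 400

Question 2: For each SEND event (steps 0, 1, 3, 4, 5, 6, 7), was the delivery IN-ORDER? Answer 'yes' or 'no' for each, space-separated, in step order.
Step 0: SEND seq=7000 -> in-order
Step 1: SEND seq=100 -> in-order
Step 3: SEND seq=7266 -> out-of-order
Step 4: SEND seq=7289 -> out-of-order
Step 5: SEND seq=192 -> in-order
Step 6: SEND seq=7304 -> out-of-order
Step 7: SEND seq=317 -> in-order

Answer: yes yes no no yes no yes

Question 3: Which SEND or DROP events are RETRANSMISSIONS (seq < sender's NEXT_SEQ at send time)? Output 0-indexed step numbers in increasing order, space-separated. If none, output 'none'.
Answer: none

Derivation:
Step 0: SEND seq=7000 -> fresh
Step 1: SEND seq=100 -> fresh
Step 2: DROP seq=7174 -> fresh
Step 3: SEND seq=7266 -> fresh
Step 4: SEND seq=7289 -> fresh
Step 5: SEND seq=192 -> fresh
Step 6: SEND seq=7304 -> fresh
Step 7: SEND seq=317 -> fresh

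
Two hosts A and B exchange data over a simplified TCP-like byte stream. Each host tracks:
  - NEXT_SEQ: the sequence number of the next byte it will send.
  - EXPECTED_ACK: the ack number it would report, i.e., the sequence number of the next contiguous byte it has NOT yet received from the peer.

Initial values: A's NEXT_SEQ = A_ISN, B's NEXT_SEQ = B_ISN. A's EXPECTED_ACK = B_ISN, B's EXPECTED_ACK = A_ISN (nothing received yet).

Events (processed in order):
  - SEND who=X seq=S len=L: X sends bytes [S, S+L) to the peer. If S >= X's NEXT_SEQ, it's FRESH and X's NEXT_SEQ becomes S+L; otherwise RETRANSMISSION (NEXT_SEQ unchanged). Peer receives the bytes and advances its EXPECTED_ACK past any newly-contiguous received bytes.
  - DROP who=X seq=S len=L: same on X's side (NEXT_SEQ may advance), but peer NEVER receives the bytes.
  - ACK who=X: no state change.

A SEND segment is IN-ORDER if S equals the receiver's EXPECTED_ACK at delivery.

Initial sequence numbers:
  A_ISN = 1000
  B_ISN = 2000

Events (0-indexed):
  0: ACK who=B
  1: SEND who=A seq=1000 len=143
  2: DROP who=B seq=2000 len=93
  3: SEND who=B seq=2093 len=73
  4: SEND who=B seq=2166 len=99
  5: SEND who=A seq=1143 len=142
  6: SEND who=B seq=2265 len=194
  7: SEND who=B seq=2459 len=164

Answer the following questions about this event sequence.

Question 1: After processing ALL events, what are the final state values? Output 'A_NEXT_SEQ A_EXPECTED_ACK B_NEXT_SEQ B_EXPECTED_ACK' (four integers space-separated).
After event 0: A_seq=1000 A_ack=2000 B_seq=2000 B_ack=1000
After event 1: A_seq=1143 A_ack=2000 B_seq=2000 B_ack=1143
After event 2: A_seq=1143 A_ack=2000 B_seq=2093 B_ack=1143
After event 3: A_seq=1143 A_ack=2000 B_seq=2166 B_ack=1143
After event 4: A_seq=1143 A_ack=2000 B_seq=2265 B_ack=1143
After event 5: A_seq=1285 A_ack=2000 B_seq=2265 B_ack=1285
After event 6: A_seq=1285 A_ack=2000 B_seq=2459 B_ack=1285
After event 7: A_seq=1285 A_ack=2000 B_seq=2623 B_ack=1285

Answer: 1285 2000 2623 1285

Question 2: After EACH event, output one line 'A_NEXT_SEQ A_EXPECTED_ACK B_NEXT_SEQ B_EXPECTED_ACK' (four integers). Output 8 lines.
1000 2000 2000 1000
1143 2000 2000 1143
1143 2000 2093 1143
1143 2000 2166 1143
1143 2000 2265 1143
1285 2000 2265 1285
1285 2000 2459 1285
1285 2000 2623 1285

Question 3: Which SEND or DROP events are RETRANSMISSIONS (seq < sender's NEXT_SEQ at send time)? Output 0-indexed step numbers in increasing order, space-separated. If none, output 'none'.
Answer: none

Derivation:
Step 1: SEND seq=1000 -> fresh
Step 2: DROP seq=2000 -> fresh
Step 3: SEND seq=2093 -> fresh
Step 4: SEND seq=2166 -> fresh
Step 5: SEND seq=1143 -> fresh
Step 6: SEND seq=2265 -> fresh
Step 7: SEND seq=2459 -> fresh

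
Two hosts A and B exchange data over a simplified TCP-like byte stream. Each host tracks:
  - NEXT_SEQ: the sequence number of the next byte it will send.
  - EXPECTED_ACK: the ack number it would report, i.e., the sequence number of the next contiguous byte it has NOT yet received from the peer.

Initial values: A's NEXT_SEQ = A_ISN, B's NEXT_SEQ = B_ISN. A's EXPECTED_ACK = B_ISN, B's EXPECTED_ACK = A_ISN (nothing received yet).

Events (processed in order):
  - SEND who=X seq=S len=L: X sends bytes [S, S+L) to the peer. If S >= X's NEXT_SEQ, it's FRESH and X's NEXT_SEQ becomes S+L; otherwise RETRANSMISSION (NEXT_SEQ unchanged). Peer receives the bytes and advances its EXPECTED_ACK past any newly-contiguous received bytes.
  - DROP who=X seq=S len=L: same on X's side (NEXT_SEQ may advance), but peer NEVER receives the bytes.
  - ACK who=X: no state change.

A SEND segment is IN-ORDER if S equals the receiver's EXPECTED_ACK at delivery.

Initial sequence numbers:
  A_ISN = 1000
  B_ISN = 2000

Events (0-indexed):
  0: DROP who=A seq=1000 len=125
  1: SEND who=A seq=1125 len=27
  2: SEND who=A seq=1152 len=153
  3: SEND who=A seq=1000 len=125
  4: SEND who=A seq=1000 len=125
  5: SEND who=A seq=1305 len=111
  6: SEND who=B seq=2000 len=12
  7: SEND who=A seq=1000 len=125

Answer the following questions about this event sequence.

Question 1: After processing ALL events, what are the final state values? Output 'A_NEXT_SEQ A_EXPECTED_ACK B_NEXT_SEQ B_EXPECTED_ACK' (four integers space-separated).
Answer: 1416 2012 2012 1416

Derivation:
After event 0: A_seq=1125 A_ack=2000 B_seq=2000 B_ack=1000
After event 1: A_seq=1152 A_ack=2000 B_seq=2000 B_ack=1000
After event 2: A_seq=1305 A_ack=2000 B_seq=2000 B_ack=1000
After event 3: A_seq=1305 A_ack=2000 B_seq=2000 B_ack=1305
After event 4: A_seq=1305 A_ack=2000 B_seq=2000 B_ack=1305
After event 5: A_seq=1416 A_ack=2000 B_seq=2000 B_ack=1416
After event 6: A_seq=1416 A_ack=2012 B_seq=2012 B_ack=1416
After event 7: A_seq=1416 A_ack=2012 B_seq=2012 B_ack=1416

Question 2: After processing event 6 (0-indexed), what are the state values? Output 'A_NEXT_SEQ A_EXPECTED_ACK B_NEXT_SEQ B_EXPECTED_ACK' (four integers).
After event 0: A_seq=1125 A_ack=2000 B_seq=2000 B_ack=1000
After event 1: A_seq=1152 A_ack=2000 B_seq=2000 B_ack=1000
After event 2: A_seq=1305 A_ack=2000 B_seq=2000 B_ack=1000
After event 3: A_seq=1305 A_ack=2000 B_seq=2000 B_ack=1305
After event 4: A_seq=1305 A_ack=2000 B_seq=2000 B_ack=1305
After event 5: A_seq=1416 A_ack=2000 B_seq=2000 B_ack=1416
After event 6: A_seq=1416 A_ack=2012 B_seq=2012 B_ack=1416

1416 2012 2012 1416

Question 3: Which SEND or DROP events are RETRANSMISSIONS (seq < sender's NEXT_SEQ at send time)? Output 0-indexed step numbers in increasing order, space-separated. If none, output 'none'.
Answer: 3 4 7

Derivation:
Step 0: DROP seq=1000 -> fresh
Step 1: SEND seq=1125 -> fresh
Step 2: SEND seq=1152 -> fresh
Step 3: SEND seq=1000 -> retransmit
Step 4: SEND seq=1000 -> retransmit
Step 5: SEND seq=1305 -> fresh
Step 6: SEND seq=2000 -> fresh
Step 7: SEND seq=1000 -> retransmit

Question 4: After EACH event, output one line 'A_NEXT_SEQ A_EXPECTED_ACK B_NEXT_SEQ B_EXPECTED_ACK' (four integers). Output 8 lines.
1125 2000 2000 1000
1152 2000 2000 1000
1305 2000 2000 1000
1305 2000 2000 1305
1305 2000 2000 1305
1416 2000 2000 1416
1416 2012 2012 1416
1416 2012 2012 1416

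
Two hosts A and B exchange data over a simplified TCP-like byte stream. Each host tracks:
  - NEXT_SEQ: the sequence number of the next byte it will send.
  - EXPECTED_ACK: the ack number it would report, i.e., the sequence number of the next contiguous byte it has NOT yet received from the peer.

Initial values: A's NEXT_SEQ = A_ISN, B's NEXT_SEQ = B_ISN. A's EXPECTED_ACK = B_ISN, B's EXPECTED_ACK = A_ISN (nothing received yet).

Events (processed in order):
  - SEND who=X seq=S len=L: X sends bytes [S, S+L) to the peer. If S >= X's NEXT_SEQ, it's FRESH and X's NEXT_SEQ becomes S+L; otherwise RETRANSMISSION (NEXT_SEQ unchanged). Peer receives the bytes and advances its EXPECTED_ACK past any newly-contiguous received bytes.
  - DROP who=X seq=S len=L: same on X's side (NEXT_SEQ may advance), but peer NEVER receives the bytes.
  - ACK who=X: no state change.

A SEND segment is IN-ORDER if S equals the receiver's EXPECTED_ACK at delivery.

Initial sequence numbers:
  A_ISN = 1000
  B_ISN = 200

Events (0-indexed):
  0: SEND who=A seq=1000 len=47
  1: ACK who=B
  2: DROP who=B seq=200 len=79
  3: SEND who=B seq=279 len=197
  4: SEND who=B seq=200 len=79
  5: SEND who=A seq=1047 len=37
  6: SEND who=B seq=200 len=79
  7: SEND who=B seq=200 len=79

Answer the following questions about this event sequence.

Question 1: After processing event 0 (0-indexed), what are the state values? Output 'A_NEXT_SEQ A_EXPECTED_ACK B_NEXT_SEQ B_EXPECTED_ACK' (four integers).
After event 0: A_seq=1047 A_ack=200 B_seq=200 B_ack=1047

1047 200 200 1047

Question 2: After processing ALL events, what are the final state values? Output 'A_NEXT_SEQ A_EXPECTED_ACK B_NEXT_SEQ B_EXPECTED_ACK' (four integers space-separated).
Answer: 1084 476 476 1084

Derivation:
After event 0: A_seq=1047 A_ack=200 B_seq=200 B_ack=1047
After event 1: A_seq=1047 A_ack=200 B_seq=200 B_ack=1047
After event 2: A_seq=1047 A_ack=200 B_seq=279 B_ack=1047
After event 3: A_seq=1047 A_ack=200 B_seq=476 B_ack=1047
After event 4: A_seq=1047 A_ack=476 B_seq=476 B_ack=1047
After event 5: A_seq=1084 A_ack=476 B_seq=476 B_ack=1084
After event 6: A_seq=1084 A_ack=476 B_seq=476 B_ack=1084
After event 7: A_seq=1084 A_ack=476 B_seq=476 B_ack=1084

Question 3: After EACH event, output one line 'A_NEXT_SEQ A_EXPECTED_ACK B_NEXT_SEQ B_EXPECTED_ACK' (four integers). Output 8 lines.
1047 200 200 1047
1047 200 200 1047
1047 200 279 1047
1047 200 476 1047
1047 476 476 1047
1084 476 476 1084
1084 476 476 1084
1084 476 476 1084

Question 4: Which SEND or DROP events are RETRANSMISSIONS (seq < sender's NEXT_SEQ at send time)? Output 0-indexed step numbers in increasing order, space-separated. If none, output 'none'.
Answer: 4 6 7

Derivation:
Step 0: SEND seq=1000 -> fresh
Step 2: DROP seq=200 -> fresh
Step 3: SEND seq=279 -> fresh
Step 4: SEND seq=200 -> retransmit
Step 5: SEND seq=1047 -> fresh
Step 6: SEND seq=200 -> retransmit
Step 7: SEND seq=200 -> retransmit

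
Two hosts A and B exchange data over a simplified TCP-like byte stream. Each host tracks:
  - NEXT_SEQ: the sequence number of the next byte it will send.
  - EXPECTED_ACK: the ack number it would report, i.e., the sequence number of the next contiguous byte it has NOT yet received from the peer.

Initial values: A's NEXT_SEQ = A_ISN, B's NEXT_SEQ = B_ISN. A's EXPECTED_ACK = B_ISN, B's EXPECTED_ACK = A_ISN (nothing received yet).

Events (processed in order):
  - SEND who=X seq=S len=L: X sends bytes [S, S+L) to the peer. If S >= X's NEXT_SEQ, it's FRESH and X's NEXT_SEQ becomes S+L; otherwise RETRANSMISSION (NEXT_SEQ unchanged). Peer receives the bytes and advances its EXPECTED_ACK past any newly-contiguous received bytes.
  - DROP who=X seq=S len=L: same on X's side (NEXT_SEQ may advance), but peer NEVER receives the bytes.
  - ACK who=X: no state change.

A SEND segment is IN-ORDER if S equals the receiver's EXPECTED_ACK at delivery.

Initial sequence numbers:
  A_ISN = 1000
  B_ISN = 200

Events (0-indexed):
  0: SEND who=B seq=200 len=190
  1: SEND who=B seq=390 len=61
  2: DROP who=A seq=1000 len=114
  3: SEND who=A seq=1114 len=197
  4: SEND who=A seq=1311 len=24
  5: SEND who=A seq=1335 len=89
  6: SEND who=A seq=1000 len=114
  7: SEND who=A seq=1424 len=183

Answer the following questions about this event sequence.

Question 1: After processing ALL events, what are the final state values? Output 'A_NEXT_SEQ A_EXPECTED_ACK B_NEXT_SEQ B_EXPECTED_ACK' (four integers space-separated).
Answer: 1607 451 451 1607

Derivation:
After event 0: A_seq=1000 A_ack=390 B_seq=390 B_ack=1000
After event 1: A_seq=1000 A_ack=451 B_seq=451 B_ack=1000
After event 2: A_seq=1114 A_ack=451 B_seq=451 B_ack=1000
After event 3: A_seq=1311 A_ack=451 B_seq=451 B_ack=1000
After event 4: A_seq=1335 A_ack=451 B_seq=451 B_ack=1000
After event 5: A_seq=1424 A_ack=451 B_seq=451 B_ack=1000
After event 6: A_seq=1424 A_ack=451 B_seq=451 B_ack=1424
After event 7: A_seq=1607 A_ack=451 B_seq=451 B_ack=1607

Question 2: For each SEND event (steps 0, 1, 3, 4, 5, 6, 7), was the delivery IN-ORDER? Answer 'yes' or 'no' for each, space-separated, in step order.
Answer: yes yes no no no yes yes

Derivation:
Step 0: SEND seq=200 -> in-order
Step 1: SEND seq=390 -> in-order
Step 3: SEND seq=1114 -> out-of-order
Step 4: SEND seq=1311 -> out-of-order
Step 5: SEND seq=1335 -> out-of-order
Step 6: SEND seq=1000 -> in-order
Step 7: SEND seq=1424 -> in-order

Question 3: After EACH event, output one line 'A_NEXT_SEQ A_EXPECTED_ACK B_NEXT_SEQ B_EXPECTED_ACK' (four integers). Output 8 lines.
1000 390 390 1000
1000 451 451 1000
1114 451 451 1000
1311 451 451 1000
1335 451 451 1000
1424 451 451 1000
1424 451 451 1424
1607 451 451 1607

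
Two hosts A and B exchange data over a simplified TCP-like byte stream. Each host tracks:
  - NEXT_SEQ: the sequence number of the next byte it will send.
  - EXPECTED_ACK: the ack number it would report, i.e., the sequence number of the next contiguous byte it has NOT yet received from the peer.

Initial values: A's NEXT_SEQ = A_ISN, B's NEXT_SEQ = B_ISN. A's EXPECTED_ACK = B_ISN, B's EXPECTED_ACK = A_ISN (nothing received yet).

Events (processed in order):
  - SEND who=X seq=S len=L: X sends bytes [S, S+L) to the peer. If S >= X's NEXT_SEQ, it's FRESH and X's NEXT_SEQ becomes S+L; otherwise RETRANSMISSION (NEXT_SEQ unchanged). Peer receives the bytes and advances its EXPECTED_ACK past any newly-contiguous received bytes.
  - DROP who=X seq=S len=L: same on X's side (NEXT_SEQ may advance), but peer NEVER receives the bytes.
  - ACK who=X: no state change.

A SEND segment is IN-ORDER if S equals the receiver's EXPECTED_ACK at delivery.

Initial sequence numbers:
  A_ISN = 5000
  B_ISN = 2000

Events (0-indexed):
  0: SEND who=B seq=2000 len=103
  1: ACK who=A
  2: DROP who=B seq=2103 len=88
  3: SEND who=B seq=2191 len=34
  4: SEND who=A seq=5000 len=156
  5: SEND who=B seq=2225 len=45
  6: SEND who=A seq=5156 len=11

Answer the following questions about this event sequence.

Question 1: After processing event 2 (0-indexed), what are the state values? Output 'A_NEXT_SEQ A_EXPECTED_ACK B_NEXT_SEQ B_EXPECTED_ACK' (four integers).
After event 0: A_seq=5000 A_ack=2103 B_seq=2103 B_ack=5000
After event 1: A_seq=5000 A_ack=2103 B_seq=2103 B_ack=5000
After event 2: A_seq=5000 A_ack=2103 B_seq=2191 B_ack=5000

5000 2103 2191 5000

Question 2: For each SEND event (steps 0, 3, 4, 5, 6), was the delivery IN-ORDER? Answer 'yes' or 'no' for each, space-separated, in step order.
Answer: yes no yes no yes

Derivation:
Step 0: SEND seq=2000 -> in-order
Step 3: SEND seq=2191 -> out-of-order
Step 4: SEND seq=5000 -> in-order
Step 5: SEND seq=2225 -> out-of-order
Step 6: SEND seq=5156 -> in-order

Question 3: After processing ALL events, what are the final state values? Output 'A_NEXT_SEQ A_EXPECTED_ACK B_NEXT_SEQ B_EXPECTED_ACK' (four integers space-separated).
Answer: 5167 2103 2270 5167

Derivation:
After event 0: A_seq=5000 A_ack=2103 B_seq=2103 B_ack=5000
After event 1: A_seq=5000 A_ack=2103 B_seq=2103 B_ack=5000
After event 2: A_seq=5000 A_ack=2103 B_seq=2191 B_ack=5000
After event 3: A_seq=5000 A_ack=2103 B_seq=2225 B_ack=5000
After event 4: A_seq=5156 A_ack=2103 B_seq=2225 B_ack=5156
After event 5: A_seq=5156 A_ack=2103 B_seq=2270 B_ack=5156
After event 6: A_seq=5167 A_ack=2103 B_seq=2270 B_ack=5167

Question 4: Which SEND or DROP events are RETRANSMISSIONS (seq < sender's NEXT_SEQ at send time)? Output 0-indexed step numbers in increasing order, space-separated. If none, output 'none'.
Answer: none

Derivation:
Step 0: SEND seq=2000 -> fresh
Step 2: DROP seq=2103 -> fresh
Step 3: SEND seq=2191 -> fresh
Step 4: SEND seq=5000 -> fresh
Step 5: SEND seq=2225 -> fresh
Step 6: SEND seq=5156 -> fresh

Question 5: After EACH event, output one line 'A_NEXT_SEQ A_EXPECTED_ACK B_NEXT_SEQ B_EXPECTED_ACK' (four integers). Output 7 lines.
5000 2103 2103 5000
5000 2103 2103 5000
5000 2103 2191 5000
5000 2103 2225 5000
5156 2103 2225 5156
5156 2103 2270 5156
5167 2103 2270 5167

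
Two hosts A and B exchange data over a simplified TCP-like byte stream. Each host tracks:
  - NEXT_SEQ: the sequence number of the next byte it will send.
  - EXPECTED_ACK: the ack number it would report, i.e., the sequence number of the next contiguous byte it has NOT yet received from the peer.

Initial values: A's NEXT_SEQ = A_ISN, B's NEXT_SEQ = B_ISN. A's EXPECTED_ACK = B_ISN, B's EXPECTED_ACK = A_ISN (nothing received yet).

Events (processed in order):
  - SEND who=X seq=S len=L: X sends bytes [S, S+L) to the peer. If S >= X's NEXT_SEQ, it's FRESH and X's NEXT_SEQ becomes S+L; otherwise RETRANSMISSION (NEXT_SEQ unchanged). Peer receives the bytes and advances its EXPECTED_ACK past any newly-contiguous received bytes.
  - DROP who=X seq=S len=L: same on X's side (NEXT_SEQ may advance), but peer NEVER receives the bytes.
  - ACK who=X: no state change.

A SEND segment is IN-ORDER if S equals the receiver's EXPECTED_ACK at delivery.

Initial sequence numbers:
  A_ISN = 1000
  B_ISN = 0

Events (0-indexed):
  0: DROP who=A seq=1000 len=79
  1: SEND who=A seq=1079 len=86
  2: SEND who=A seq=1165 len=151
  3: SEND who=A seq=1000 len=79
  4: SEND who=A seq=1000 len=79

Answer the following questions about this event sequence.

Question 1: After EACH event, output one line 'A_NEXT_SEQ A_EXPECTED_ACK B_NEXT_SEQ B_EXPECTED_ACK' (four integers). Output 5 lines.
1079 0 0 1000
1165 0 0 1000
1316 0 0 1000
1316 0 0 1316
1316 0 0 1316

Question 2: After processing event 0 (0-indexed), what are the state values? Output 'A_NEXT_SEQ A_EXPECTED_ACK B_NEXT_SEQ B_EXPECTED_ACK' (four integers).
After event 0: A_seq=1079 A_ack=0 B_seq=0 B_ack=1000

1079 0 0 1000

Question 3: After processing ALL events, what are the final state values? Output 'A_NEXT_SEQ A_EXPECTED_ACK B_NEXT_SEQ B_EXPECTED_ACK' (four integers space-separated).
Answer: 1316 0 0 1316

Derivation:
After event 0: A_seq=1079 A_ack=0 B_seq=0 B_ack=1000
After event 1: A_seq=1165 A_ack=0 B_seq=0 B_ack=1000
After event 2: A_seq=1316 A_ack=0 B_seq=0 B_ack=1000
After event 3: A_seq=1316 A_ack=0 B_seq=0 B_ack=1316
After event 4: A_seq=1316 A_ack=0 B_seq=0 B_ack=1316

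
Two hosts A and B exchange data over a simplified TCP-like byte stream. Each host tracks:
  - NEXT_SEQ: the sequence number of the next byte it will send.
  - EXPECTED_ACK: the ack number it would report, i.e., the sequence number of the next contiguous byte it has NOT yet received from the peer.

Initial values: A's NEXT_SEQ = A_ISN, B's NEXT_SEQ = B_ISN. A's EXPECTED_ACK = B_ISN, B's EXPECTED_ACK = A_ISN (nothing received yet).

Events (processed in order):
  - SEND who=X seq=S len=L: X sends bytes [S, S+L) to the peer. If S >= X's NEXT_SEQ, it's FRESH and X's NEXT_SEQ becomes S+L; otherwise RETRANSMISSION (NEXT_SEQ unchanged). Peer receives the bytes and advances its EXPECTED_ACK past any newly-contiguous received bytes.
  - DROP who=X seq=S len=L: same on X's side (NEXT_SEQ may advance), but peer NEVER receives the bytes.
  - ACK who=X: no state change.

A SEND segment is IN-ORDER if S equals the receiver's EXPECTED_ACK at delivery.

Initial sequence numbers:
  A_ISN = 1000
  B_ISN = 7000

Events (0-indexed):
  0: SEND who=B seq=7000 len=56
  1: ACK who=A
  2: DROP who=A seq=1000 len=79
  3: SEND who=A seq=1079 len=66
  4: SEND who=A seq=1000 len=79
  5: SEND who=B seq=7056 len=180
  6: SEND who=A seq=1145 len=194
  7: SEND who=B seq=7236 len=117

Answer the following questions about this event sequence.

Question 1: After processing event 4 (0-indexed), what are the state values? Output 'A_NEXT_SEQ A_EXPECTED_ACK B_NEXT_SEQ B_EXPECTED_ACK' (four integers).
After event 0: A_seq=1000 A_ack=7056 B_seq=7056 B_ack=1000
After event 1: A_seq=1000 A_ack=7056 B_seq=7056 B_ack=1000
After event 2: A_seq=1079 A_ack=7056 B_seq=7056 B_ack=1000
After event 3: A_seq=1145 A_ack=7056 B_seq=7056 B_ack=1000
After event 4: A_seq=1145 A_ack=7056 B_seq=7056 B_ack=1145

1145 7056 7056 1145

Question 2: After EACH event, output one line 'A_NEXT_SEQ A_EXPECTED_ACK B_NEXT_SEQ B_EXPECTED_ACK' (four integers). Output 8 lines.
1000 7056 7056 1000
1000 7056 7056 1000
1079 7056 7056 1000
1145 7056 7056 1000
1145 7056 7056 1145
1145 7236 7236 1145
1339 7236 7236 1339
1339 7353 7353 1339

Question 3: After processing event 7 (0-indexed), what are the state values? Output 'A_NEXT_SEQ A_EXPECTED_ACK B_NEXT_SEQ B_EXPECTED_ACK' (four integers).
After event 0: A_seq=1000 A_ack=7056 B_seq=7056 B_ack=1000
After event 1: A_seq=1000 A_ack=7056 B_seq=7056 B_ack=1000
After event 2: A_seq=1079 A_ack=7056 B_seq=7056 B_ack=1000
After event 3: A_seq=1145 A_ack=7056 B_seq=7056 B_ack=1000
After event 4: A_seq=1145 A_ack=7056 B_seq=7056 B_ack=1145
After event 5: A_seq=1145 A_ack=7236 B_seq=7236 B_ack=1145
After event 6: A_seq=1339 A_ack=7236 B_seq=7236 B_ack=1339
After event 7: A_seq=1339 A_ack=7353 B_seq=7353 B_ack=1339

1339 7353 7353 1339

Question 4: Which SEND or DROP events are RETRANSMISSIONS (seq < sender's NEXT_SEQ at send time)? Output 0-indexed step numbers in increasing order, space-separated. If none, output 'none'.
Answer: 4

Derivation:
Step 0: SEND seq=7000 -> fresh
Step 2: DROP seq=1000 -> fresh
Step 3: SEND seq=1079 -> fresh
Step 4: SEND seq=1000 -> retransmit
Step 5: SEND seq=7056 -> fresh
Step 6: SEND seq=1145 -> fresh
Step 7: SEND seq=7236 -> fresh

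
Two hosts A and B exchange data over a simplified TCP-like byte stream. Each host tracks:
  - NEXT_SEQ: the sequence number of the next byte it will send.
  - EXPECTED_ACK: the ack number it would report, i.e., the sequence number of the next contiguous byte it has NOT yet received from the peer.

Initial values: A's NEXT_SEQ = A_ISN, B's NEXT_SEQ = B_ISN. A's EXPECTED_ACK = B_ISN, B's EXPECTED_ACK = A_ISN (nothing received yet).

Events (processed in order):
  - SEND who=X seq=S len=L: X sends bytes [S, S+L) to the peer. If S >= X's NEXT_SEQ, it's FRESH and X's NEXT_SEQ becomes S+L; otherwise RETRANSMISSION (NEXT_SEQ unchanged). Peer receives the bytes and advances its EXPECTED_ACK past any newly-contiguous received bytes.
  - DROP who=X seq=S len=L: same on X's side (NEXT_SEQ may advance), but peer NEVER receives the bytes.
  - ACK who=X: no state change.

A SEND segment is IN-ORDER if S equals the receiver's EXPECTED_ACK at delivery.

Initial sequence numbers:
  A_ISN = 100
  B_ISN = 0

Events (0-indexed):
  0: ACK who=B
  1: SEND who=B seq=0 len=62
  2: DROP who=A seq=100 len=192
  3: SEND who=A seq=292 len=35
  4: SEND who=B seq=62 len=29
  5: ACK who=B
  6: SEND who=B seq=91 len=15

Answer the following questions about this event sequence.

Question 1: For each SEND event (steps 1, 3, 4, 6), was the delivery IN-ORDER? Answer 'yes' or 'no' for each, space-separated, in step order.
Answer: yes no yes yes

Derivation:
Step 1: SEND seq=0 -> in-order
Step 3: SEND seq=292 -> out-of-order
Step 4: SEND seq=62 -> in-order
Step 6: SEND seq=91 -> in-order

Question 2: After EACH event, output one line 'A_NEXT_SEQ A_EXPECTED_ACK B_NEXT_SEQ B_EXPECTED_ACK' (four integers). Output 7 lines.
100 0 0 100
100 62 62 100
292 62 62 100
327 62 62 100
327 91 91 100
327 91 91 100
327 106 106 100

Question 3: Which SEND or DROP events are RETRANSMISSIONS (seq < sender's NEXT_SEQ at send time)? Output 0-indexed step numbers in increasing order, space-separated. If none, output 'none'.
Step 1: SEND seq=0 -> fresh
Step 2: DROP seq=100 -> fresh
Step 3: SEND seq=292 -> fresh
Step 4: SEND seq=62 -> fresh
Step 6: SEND seq=91 -> fresh

Answer: none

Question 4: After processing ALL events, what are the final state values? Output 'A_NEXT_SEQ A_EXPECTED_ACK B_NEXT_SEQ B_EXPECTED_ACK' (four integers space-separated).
After event 0: A_seq=100 A_ack=0 B_seq=0 B_ack=100
After event 1: A_seq=100 A_ack=62 B_seq=62 B_ack=100
After event 2: A_seq=292 A_ack=62 B_seq=62 B_ack=100
After event 3: A_seq=327 A_ack=62 B_seq=62 B_ack=100
After event 4: A_seq=327 A_ack=91 B_seq=91 B_ack=100
After event 5: A_seq=327 A_ack=91 B_seq=91 B_ack=100
After event 6: A_seq=327 A_ack=106 B_seq=106 B_ack=100

Answer: 327 106 106 100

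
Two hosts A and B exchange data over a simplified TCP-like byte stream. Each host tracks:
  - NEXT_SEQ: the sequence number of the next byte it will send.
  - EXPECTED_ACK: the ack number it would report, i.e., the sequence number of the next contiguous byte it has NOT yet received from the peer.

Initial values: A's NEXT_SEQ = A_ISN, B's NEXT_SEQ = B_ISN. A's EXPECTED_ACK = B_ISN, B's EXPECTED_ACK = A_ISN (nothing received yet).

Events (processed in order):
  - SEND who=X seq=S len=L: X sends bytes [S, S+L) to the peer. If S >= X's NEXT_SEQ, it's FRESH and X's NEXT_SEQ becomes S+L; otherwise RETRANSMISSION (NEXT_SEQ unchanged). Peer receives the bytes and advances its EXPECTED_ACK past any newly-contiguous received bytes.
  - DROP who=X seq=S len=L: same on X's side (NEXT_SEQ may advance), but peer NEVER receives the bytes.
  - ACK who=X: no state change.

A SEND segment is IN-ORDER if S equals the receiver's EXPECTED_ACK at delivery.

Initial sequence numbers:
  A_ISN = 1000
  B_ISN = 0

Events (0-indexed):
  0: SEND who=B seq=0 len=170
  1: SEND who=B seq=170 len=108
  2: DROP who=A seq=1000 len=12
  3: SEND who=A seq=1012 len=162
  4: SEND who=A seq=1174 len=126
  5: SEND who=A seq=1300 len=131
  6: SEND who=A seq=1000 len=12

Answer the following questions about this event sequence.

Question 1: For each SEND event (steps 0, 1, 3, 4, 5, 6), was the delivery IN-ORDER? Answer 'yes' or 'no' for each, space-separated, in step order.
Step 0: SEND seq=0 -> in-order
Step 1: SEND seq=170 -> in-order
Step 3: SEND seq=1012 -> out-of-order
Step 4: SEND seq=1174 -> out-of-order
Step 5: SEND seq=1300 -> out-of-order
Step 6: SEND seq=1000 -> in-order

Answer: yes yes no no no yes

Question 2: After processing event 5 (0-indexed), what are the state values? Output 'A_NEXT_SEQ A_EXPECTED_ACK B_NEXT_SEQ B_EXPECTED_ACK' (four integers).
After event 0: A_seq=1000 A_ack=170 B_seq=170 B_ack=1000
After event 1: A_seq=1000 A_ack=278 B_seq=278 B_ack=1000
After event 2: A_seq=1012 A_ack=278 B_seq=278 B_ack=1000
After event 3: A_seq=1174 A_ack=278 B_seq=278 B_ack=1000
After event 4: A_seq=1300 A_ack=278 B_seq=278 B_ack=1000
After event 5: A_seq=1431 A_ack=278 B_seq=278 B_ack=1000

1431 278 278 1000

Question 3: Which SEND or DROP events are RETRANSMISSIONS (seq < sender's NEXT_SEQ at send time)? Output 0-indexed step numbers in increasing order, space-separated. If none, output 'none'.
Answer: 6

Derivation:
Step 0: SEND seq=0 -> fresh
Step 1: SEND seq=170 -> fresh
Step 2: DROP seq=1000 -> fresh
Step 3: SEND seq=1012 -> fresh
Step 4: SEND seq=1174 -> fresh
Step 5: SEND seq=1300 -> fresh
Step 6: SEND seq=1000 -> retransmit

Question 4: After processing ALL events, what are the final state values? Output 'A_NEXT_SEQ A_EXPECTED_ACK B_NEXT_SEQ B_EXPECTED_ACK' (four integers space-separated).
After event 0: A_seq=1000 A_ack=170 B_seq=170 B_ack=1000
After event 1: A_seq=1000 A_ack=278 B_seq=278 B_ack=1000
After event 2: A_seq=1012 A_ack=278 B_seq=278 B_ack=1000
After event 3: A_seq=1174 A_ack=278 B_seq=278 B_ack=1000
After event 4: A_seq=1300 A_ack=278 B_seq=278 B_ack=1000
After event 5: A_seq=1431 A_ack=278 B_seq=278 B_ack=1000
After event 6: A_seq=1431 A_ack=278 B_seq=278 B_ack=1431

Answer: 1431 278 278 1431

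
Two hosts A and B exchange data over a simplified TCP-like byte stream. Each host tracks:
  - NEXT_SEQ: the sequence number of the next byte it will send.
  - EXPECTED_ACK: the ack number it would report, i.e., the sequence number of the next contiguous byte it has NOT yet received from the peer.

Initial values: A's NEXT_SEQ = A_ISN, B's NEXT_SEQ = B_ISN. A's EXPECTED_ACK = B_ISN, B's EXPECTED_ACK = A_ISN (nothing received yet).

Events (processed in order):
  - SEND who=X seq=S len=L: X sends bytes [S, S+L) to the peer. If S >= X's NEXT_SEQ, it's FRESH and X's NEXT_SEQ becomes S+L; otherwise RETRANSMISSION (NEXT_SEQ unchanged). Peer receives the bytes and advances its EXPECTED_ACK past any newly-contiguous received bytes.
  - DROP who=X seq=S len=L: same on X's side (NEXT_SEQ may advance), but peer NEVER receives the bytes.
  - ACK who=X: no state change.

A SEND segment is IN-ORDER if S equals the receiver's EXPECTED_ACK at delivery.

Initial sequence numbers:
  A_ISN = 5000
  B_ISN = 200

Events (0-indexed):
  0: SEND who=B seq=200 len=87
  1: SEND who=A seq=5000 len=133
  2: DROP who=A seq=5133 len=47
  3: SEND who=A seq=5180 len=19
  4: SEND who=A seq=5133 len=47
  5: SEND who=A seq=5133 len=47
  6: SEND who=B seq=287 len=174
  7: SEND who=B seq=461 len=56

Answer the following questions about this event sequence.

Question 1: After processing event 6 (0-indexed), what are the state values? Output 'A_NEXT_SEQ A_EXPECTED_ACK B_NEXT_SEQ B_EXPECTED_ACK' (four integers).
After event 0: A_seq=5000 A_ack=287 B_seq=287 B_ack=5000
After event 1: A_seq=5133 A_ack=287 B_seq=287 B_ack=5133
After event 2: A_seq=5180 A_ack=287 B_seq=287 B_ack=5133
After event 3: A_seq=5199 A_ack=287 B_seq=287 B_ack=5133
After event 4: A_seq=5199 A_ack=287 B_seq=287 B_ack=5199
After event 5: A_seq=5199 A_ack=287 B_seq=287 B_ack=5199
After event 6: A_seq=5199 A_ack=461 B_seq=461 B_ack=5199

5199 461 461 5199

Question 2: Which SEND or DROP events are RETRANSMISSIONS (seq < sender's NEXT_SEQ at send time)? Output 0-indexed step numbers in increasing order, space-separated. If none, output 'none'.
Step 0: SEND seq=200 -> fresh
Step 1: SEND seq=5000 -> fresh
Step 2: DROP seq=5133 -> fresh
Step 3: SEND seq=5180 -> fresh
Step 4: SEND seq=5133 -> retransmit
Step 5: SEND seq=5133 -> retransmit
Step 6: SEND seq=287 -> fresh
Step 7: SEND seq=461 -> fresh

Answer: 4 5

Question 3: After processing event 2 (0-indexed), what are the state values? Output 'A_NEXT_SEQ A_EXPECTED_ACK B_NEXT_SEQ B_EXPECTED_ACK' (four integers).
After event 0: A_seq=5000 A_ack=287 B_seq=287 B_ack=5000
After event 1: A_seq=5133 A_ack=287 B_seq=287 B_ack=5133
After event 2: A_seq=5180 A_ack=287 B_seq=287 B_ack=5133

5180 287 287 5133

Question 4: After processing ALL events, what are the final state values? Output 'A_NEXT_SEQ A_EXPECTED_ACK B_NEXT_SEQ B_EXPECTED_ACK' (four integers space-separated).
After event 0: A_seq=5000 A_ack=287 B_seq=287 B_ack=5000
After event 1: A_seq=5133 A_ack=287 B_seq=287 B_ack=5133
After event 2: A_seq=5180 A_ack=287 B_seq=287 B_ack=5133
After event 3: A_seq=5199 A_ack=287 B_seq=287 B_ack=5133
After event 4: A_seq=5199 A_ack=287 B_seq=287 B_ack=5199
After event 5: A_seq=5199 A_ack=287 B_seq=287 B_ack=5199
After event 6: A_seq=5199 A_ack=461 B_seq=461 B_ack=5199
After event 7: A_seq=5199 A_ack=517 B_seq=517 B_ack=5199

Answer: 5199 517 517 5199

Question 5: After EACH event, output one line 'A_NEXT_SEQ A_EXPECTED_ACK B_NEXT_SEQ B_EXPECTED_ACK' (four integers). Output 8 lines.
5000 287 287 5000
5133 287 287 5133
5180 287 287 5133
5199 287 287 5133
5199 287 287 5199
5199 287 287 5199
5199 461 461 5199
5199 517 517 5199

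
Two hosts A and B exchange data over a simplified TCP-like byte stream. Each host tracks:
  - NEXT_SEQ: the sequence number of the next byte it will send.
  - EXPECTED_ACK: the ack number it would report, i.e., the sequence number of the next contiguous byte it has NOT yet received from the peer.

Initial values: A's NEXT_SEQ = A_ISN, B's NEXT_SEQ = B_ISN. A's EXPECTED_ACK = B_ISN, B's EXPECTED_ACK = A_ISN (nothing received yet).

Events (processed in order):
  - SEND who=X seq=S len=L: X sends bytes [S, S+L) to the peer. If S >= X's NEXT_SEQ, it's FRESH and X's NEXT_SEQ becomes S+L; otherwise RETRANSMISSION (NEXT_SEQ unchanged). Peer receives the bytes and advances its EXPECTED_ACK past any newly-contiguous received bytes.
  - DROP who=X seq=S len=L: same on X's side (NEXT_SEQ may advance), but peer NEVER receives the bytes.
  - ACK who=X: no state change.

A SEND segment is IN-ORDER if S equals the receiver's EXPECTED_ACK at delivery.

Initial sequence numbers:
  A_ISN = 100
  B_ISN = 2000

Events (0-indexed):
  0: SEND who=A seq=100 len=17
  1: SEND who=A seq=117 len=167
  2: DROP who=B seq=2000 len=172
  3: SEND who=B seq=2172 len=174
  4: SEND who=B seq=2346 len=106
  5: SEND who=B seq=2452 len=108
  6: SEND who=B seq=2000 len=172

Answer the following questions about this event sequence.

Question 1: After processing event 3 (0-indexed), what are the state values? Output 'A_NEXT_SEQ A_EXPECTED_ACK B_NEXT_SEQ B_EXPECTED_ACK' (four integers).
After event 0: A_seq=117 A_ack=2000 B_seq=2000 B_ack=117
After event 1: A_seq=284 A_ack=2000 B_seq=2000 B_ack=284
After event 2: A_seq=284 A_ack=2000 B_seq=2172 B_ack=284
After event 3: A_seq=284 A_ack=2000 B_seq=2346 B_ack=284

284 2000 2346 284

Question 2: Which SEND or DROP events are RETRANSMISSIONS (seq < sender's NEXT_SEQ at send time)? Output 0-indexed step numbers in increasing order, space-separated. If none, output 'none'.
Step 0: SEND seq=100 -> fresh
Step 1: SEND seq=117 -> fresh
Step 2: DROP seq=2000 -> fresh
Step 3: SEND seq=2172 -> fresh
Step 4: SEND seq=2346 -> fresh
Step 5: SEND seq=2452 -> fresh
Step 6: SEND seq=2000 -> retransmit

Answer: 6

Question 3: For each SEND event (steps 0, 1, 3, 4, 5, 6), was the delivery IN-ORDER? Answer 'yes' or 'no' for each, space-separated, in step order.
Answer: yes yes no no no yes

Derivation:
Step 0: SEND seq=100 -> in-order
Step 1: SEND seq=117 -> in-order
Step 3: SEND seq=2172 -> out-of-order
Step 4: SEND seq=2346 -> out-of-order
Step 5: SEND seq=2452 -> out-of-order
Step 6: SEND seq=2000 -> in-order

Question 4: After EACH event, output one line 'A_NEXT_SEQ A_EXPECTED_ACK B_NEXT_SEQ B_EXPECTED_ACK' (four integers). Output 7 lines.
117 2000 2000 117
284 2000 2000 284
284 2000 2172 284
284 2000 2346 284
284 2000 2452 284
284 2000 2560 284
284 2560 2560 284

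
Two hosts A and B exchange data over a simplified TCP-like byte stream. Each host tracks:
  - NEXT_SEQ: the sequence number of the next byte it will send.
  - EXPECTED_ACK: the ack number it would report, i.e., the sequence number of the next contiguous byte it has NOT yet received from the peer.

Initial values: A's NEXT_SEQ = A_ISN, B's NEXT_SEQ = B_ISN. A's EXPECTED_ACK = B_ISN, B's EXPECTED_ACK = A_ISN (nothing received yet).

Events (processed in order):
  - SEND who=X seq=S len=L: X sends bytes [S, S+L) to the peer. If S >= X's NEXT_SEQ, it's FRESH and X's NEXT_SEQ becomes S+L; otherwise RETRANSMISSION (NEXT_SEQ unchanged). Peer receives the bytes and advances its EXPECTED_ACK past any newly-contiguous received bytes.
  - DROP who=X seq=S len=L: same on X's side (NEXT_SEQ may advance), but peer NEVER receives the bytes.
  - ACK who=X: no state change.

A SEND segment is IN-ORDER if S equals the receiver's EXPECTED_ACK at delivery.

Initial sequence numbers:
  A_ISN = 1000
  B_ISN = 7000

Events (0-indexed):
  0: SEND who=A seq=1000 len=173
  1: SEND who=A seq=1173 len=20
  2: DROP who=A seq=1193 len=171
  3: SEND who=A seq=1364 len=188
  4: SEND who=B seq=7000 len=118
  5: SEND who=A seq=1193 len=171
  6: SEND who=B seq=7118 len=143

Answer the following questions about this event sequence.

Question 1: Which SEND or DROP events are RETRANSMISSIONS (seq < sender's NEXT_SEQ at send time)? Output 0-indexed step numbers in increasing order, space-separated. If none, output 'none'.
Answer: 5

Derivation:
Step 0: SEND seq=1000 -> fresh
Step 1: SEND seq=1173 -> fresh
Step 2: DROP seq=1193 -> fresh
Step 3: SEND seq=1364 -> fresh
Step 4: SEND seq=7000 -> fresh
Step 5: SEND seq=1193 -> retransmit
Step 6: SEND seq=7118 -> fresh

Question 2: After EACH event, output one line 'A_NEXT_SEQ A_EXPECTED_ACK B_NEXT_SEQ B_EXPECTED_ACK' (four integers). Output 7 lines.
1173 7000 7000 1173
1193 7000 7000 1193
1364 7000 7000 1193
1552 7000 7000 1193
1552 7118 7118 1193
1552 7118 7118 1552
1552 7261 7261 1552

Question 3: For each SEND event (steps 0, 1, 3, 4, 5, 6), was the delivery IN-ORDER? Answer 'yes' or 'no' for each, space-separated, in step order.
Answer: yes yes no yes yes yes

Derivation:
Step 0: SEND seq=1000 -> in-order
Step 1: SEND seq=1173 -> in-order
Step 3: SEND seq=1364 -> out-of-order
Step 4: SEND seq=7000 -> in-order
Step 5: SEND seq=1193 -> in-order
Step 6: SEND seq=7118 -> in-order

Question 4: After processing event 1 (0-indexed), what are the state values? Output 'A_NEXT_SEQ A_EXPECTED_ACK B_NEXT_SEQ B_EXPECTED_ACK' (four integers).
After event 0: A_seq=1173 A_ack=7000 B_seq=7000 B_ack=1173
After event 1: A_seq=1193 A_ack=7000 B_seq=7000 B_ack=1193

1193 7000 7000 1193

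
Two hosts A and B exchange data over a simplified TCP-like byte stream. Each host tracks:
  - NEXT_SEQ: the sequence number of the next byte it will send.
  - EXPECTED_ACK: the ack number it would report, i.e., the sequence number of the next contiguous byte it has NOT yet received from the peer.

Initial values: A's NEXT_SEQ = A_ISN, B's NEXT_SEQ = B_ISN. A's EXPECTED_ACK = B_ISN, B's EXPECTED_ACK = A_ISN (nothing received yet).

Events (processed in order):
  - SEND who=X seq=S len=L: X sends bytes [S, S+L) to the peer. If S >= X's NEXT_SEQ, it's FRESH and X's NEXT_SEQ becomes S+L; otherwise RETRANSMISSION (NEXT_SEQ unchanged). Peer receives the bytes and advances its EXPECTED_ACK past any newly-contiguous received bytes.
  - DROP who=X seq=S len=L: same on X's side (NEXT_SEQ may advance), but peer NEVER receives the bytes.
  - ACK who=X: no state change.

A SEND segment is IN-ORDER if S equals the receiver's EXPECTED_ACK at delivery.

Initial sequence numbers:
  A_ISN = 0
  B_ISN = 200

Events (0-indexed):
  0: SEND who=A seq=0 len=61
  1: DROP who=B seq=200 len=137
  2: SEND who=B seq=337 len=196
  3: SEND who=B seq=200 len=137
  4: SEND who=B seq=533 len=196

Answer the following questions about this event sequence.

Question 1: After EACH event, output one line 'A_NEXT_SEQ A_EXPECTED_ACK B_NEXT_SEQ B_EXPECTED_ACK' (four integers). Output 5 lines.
61 200 200 61
61 200 337 61
61 200 533 61
61 533 533 61
61 729 729 61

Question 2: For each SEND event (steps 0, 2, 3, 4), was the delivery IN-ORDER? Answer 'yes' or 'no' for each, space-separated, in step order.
Answer: yes no yes yes

Derivation:
Step 0: SEND seq=0 -> in-order
Step 2: SEND seq=337 -> out-of-order
Step 3: SEND seq=200 -> in-order
Step 4: SEND seq=533 -> in-order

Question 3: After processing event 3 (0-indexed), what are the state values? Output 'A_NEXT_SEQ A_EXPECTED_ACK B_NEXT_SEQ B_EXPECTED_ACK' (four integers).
After event 0: A_seq=61 A_ack=200 B_seq=200 B_ack=61
After event 1: A_seq=61 A_ack=200 B_seq=337 B_ack=61
After event 2: A_seq=61 A_ack=200 B_seq=533 B_ack=61
After event 3: A_seq=61 A_ack=533 B_seq=533 B_ack=61

61 533 533 61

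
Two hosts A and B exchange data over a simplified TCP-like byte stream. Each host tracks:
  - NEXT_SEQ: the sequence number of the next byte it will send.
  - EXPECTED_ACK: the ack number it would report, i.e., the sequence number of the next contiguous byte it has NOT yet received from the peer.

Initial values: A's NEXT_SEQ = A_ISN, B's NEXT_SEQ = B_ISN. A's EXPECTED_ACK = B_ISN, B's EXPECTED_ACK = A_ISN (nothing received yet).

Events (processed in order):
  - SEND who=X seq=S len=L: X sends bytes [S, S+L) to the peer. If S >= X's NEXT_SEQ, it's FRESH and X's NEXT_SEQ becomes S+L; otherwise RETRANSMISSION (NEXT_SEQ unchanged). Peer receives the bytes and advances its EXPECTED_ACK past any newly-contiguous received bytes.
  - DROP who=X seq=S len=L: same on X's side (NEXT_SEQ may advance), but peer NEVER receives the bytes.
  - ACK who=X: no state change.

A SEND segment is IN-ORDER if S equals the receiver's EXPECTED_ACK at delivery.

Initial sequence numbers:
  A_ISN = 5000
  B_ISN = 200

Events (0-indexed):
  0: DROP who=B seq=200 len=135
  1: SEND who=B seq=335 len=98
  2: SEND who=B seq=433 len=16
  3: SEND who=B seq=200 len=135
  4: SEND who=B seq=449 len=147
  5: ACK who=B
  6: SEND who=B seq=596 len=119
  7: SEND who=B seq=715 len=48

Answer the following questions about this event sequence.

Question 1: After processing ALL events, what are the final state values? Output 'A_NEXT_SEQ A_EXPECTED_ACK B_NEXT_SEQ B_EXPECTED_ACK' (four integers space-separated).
After event 0: A_seq=5000 A_ack=200 B_seq=335 B_ack=5000
After event 1: A_seq=5000 A_ack=200 B_seq=433 B_ack=5000
After event 2: A_seq=5000 A_ack=200 B_seq=449 B_ack=5000
After event 3: A_seq=5000 A_ack=449 B_seq=449 B_ack=5000
After event 4: A_seq=5000 A_ack=596 B_seq=596 B_ack=5000
After event 5: A_seq=5000 A_ack=596 B_seq=596 B_ack=5000
After event 6: A_seq=5000 A_ack=715 B_seq=715 B_ack=5000
After event 7: A_seq=5000 A_ack=763 B_seq=763 B_ack=5000

Answer: 5000 763 763 5000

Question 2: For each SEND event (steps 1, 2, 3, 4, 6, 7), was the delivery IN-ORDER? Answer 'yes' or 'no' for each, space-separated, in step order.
Answer: no no yes yes yes yes

Derivation:
Step 1: SEND seq=335 -> out-of-order
Step 2: SEND seq=433 -> out-of-order
Step 3: SEND seq=200 -> in-order
Step 4: SEND seq=449 -> in-order
Step 6: SEND seq=596 -> in-order
Step 7: SEND seq=715 -> in-order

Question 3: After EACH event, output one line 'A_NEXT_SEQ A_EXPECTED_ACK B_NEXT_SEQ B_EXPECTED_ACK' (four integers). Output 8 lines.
5000 200 335 5000
5000 200 433 5000
5000 200 449 5000
5000 449 449 5000
5000 596 596 5000
5000 596 596 5000
5000 715 715 5000
5000 763 763 5000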